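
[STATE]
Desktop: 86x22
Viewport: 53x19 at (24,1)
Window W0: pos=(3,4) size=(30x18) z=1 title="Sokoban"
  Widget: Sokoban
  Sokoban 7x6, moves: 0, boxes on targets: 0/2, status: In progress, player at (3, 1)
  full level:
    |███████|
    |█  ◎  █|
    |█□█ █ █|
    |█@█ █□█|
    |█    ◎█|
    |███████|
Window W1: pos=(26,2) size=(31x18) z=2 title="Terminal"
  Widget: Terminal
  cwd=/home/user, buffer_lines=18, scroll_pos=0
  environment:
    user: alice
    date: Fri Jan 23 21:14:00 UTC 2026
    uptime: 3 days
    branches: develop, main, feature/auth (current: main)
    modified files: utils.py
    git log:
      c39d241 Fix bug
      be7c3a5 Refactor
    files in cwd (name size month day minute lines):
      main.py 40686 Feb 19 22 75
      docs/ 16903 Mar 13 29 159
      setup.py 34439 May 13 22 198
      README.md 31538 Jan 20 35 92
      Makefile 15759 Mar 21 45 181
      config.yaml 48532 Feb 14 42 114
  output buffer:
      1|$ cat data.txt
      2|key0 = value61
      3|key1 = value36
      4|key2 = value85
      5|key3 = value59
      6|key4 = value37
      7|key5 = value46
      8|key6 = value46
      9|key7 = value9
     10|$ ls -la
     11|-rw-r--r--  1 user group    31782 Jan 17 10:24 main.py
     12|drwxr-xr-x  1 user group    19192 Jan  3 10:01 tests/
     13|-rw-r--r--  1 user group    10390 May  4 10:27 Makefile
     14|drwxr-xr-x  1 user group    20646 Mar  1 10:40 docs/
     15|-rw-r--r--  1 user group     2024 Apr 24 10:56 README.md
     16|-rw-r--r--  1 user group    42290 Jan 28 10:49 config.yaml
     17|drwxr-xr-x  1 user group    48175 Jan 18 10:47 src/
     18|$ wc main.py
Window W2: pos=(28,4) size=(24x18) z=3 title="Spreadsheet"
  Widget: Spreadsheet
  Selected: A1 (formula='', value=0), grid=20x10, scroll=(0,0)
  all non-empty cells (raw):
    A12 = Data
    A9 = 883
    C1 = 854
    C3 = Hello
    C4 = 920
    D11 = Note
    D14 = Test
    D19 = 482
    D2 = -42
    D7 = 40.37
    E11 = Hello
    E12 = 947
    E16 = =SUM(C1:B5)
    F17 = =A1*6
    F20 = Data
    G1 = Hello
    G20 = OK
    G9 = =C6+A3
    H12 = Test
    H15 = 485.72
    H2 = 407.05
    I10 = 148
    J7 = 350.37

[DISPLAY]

                                                     
  ┏━━━━━━━━━━━━━━━━━━━━━━━━━━━━━┓                    
  ┃ Terminal                    ┃                    
━━┠─┏━━━━━━━━━━━━━━━━━━━━━━┓────┨                    
  ┃$┃ Spreadsheet          ┃    ┃                    
──┃k┠──────────────────────┨    ┃                    
  ┃k┃A1:                   ┃    ┃                    
  ┃k┃       A       B      ┃    ┃                    
  ┃k┃----------------------┃    ┃                    
  ┃k┃  1      [0]       0  ┃    ┃                    
  ┃k┃  2        0       0  ┃    ┃                    
  ┃k┃  3        0       0He┃    ┃                    
  ┃k┃  4        0       0  ┃    ┃                    
  ┃$┃  5        0       0  ┃    ┃                    
  ┃-┃  6        0       0  ┃   3┃                    
  ┃d┃  7        0       0  ┃   1┃                    
  ┃-┃  8        0       0  ┃   1┃                    
  ┃d┃  9      883       0  ┃   2┃                    
  ┗━┃ 10        0       0  ┃━━━━┛                    


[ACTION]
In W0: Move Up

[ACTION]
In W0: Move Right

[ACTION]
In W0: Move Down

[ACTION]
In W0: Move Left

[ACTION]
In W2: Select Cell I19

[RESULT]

                                                     
  ┏━━━━━━━━━━━━━━━━━━━━━━━━━━━━━┓                    
  ┃ Terminal                    ┃                    
━━┠─┏━━━━━━━━━━━━━━━━━━━━━━┓────┨                    
  ┃$┃ Spreadsheet          ┃    ┃                    
──┃k┠──────────────────────┨    ┃                    
  ┃k┃I19:                  ┃    ┃                    
  ┃k┃       A       B      ┃    ┃                    
  ┃k┃----------------------┃    ┃                    
  ┃k┃  1        0       0  ┃    ┃                    
  ┃k┃  2        0       0  ┃    ┃                    
  ┃k┃  3        0       0He┃    ┃                    
  ┃k┃  4        0       0  ┃    ┃                    
  ┃$┃  5        0       0  ┃    ┃                    
  ┃-┃  6        0       0  ┃   3┃                    
  ┃d┃  7        0       0  ┃   1┃                    
  ┃-┃  8        0       0  ┃   1┃                    
  ┃d┃  9      883       0  ┃   2┃                    
  ┗━┃ 10        0       0  ┃━━━━┛                    


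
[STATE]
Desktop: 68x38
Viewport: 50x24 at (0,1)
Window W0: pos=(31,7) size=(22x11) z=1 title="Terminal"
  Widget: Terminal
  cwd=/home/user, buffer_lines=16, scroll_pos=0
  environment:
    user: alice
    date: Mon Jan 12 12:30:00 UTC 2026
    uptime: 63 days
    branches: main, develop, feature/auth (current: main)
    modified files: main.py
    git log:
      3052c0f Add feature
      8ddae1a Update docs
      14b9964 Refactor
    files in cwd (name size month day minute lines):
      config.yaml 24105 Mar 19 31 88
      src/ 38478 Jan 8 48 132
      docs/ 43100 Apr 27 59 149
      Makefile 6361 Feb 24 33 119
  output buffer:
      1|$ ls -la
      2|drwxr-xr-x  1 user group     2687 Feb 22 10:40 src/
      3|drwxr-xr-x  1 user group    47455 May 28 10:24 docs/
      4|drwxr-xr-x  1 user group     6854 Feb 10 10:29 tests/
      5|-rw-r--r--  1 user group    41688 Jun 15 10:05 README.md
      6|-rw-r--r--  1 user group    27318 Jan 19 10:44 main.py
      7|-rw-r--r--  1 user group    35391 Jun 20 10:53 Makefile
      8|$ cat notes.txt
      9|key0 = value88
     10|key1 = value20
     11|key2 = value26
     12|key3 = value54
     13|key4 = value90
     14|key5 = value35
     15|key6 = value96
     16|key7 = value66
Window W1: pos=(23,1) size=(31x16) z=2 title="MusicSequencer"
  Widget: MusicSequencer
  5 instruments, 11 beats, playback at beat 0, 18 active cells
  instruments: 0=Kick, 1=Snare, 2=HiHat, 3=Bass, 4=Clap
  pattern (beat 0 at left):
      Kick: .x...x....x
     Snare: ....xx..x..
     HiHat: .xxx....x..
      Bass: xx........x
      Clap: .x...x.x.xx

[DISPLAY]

                       ┏━━━━━━━━━━━━━━━━━━━━━━━━━━
                       ┃ MusicSequencer           
                       ┠──────────────────────────
                       ┃      ▼1234567890         
                       ┃  Kick·█···█····█         
                       ┃ Snare····██··█··         
                       ┃ HiHat·███····█··         
                       ┃  Bass██········█         
                       ┃  Clap·█···█·█·██         
                       ┃                          
                       ┃                          
                       ┃                          
                       ┃                          
                       ┃                          
                       ┃                          
                       ┗━━━━━━━━━━━━━━━━━━━━━━━━━━
                               ┗━━━━━━━━━━━━━━━━━━
                                                  
                                                  
                                                  
                                                  
                                                  
                                                  
                                                  


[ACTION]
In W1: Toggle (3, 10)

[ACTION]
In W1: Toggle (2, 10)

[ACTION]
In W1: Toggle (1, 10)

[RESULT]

                       ┏━━━━━━━━━━━━━━━━━━━━━━━━━━
                       ┃ MusicSequencer           
                       ┠──────────────────────────
                       ┃      ▼1234567890         
                       ┃  Kick·█···█····█         
                       ┃ Snare····██··█·█         
                       ┃ HiHat·███····█·█         
                       ┃  Bass██·········         
                       ┃  Clap·█···█·█·██         
                       ┃                          
                       ┃                          
                       ┃                          
                       ┃                          
                       ┃                          
                       ┃                          
                       ┗━━━━━━━━━━━━━━━━━━━━━━━━━━
                               ┗━━━━━━━━━━━━━━━━━━
                                                  
                                                  
                                                  
                                                  
                                                  
                                                  
                                                  


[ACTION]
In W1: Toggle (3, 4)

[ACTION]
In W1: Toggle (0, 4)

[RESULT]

                       ┏━━━━━━━━━━━━━━━━━━━━━━━━━━
                       ┃ MusicSequencer           
                       ┠──────────────────────────
                       ┃      ▼1234567890         
                       ┃  Kick·█··██····█         
                       ┃ Snare····██··█·█         
                       ┃ HiHat·███····█·█         
                       ┃  Bass██··█······         
                       ┃  Clap·█···█·█·██         
                       ┃                          
                       ┃                          
                       ┃                          
                       ┃                          
                       ┃                          
                       ┃                          
                       ┗━━━━━━━━━━━━━━━━━━━━━━━━━━
                               ┗━━━━━━━━━━━━━━━━━━
                                                  
                                                  
                                                  
                                                  
                                                  
                                                  
                                                  


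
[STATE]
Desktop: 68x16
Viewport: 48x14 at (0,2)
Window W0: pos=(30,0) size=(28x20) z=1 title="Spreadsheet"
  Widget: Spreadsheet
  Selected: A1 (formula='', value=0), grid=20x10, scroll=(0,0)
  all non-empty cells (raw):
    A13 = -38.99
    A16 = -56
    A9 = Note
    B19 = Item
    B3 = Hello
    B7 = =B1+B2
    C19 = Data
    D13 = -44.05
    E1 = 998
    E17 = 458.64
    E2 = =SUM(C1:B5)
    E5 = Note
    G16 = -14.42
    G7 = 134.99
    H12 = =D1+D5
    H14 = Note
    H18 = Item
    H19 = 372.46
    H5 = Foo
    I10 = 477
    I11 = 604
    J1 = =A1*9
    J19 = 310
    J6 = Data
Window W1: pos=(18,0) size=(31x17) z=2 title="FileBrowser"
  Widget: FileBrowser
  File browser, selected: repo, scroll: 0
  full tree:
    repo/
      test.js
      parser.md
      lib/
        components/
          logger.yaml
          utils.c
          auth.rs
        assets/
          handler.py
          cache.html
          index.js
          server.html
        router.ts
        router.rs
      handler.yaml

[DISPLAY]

                  ┠─────────────────────────────
                  ┃> [-] repo/                  
                  ┃    test.js                  
                  ┃    parser.md                
                  ┃    [+] lib/                 
                  ┃    handler.yaml             
                  ┃                             
                  ┃                             
                  ┃                             
                  ┃                             
                  ┃                             
                  ┃                             
                  ┃                             
                  ┃                             


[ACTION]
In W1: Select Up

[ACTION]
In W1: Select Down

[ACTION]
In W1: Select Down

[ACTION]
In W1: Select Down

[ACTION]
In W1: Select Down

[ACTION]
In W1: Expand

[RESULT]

                  ┠─────────────────────────────
                  ┃  [-] repo/                  
                  ┃    test.js                  
                  ┃    parser.md                
                  ┃    [+] lib/                 
                  ┃  > handler.yaml             
                  ┃                             
                  ┃                             
                  ┃                             
                  ┃                             
                  ┃                             
                  ┃                             
                  ┃                             
                  ┃                             


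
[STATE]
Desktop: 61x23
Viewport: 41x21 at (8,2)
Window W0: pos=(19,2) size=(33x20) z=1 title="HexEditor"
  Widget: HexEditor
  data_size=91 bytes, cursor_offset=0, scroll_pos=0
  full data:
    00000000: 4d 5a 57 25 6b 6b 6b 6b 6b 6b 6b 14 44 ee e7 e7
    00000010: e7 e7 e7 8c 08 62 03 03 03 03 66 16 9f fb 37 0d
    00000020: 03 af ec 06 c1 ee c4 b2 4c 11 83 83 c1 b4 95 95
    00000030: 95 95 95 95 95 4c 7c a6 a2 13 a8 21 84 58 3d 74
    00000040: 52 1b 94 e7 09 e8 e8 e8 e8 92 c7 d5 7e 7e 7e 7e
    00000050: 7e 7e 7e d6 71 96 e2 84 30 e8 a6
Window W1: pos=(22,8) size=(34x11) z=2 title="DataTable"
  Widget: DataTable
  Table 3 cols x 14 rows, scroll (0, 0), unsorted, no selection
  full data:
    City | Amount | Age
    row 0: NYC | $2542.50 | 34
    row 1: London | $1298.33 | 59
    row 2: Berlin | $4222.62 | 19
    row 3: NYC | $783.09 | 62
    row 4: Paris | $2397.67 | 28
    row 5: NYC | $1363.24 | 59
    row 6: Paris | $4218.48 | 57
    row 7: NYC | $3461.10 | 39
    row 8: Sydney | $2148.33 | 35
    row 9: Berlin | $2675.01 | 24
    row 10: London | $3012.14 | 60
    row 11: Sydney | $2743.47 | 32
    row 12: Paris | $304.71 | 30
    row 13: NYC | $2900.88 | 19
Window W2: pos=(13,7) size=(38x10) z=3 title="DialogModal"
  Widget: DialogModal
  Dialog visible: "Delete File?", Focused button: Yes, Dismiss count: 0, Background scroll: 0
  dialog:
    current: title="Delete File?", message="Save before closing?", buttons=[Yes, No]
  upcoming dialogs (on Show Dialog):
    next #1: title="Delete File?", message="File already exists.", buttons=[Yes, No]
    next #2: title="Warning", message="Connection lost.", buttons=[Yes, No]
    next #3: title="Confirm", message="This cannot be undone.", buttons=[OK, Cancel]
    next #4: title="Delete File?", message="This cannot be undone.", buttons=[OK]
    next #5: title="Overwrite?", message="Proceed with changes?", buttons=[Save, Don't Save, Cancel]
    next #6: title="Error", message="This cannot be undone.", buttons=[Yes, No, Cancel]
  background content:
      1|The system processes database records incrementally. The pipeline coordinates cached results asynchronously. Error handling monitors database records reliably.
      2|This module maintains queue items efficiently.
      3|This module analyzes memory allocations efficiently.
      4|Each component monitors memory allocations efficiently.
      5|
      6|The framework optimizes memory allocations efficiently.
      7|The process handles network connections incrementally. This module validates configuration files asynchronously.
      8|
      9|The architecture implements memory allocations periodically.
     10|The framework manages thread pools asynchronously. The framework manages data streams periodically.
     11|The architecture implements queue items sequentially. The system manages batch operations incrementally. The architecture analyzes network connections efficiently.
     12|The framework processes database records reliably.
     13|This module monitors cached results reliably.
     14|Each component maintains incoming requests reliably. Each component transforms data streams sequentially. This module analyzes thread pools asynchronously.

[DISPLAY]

           ┏━━━━━━━━━━━━━━━━━━━━━━━━━━━━━
           ┃ HexEditor                   
           ┠─────────────────────────────
           ┃00000000  4D 5a 57 25 6b 6b 6
           ┃00000010  e7 e7 e7 8c 08 62 0
     ┏━━━━━━━━━━━━━━━━━━━━━━━━━━━━━━━━━━━
     ┃ DialogModal                       
     ┠───────────────────────────────────
     ┃The sy┌──────────────────────┐recor
     ┃This m│     Delete File?     │ems e
     ┃This m│ Save before closing? │locat
     ┃Each c│      [Yes]  No       │ allo
     ┃      └──────────────────────┘     
     ┃The framework optimizes memory allo
     ┗━━━━━━━━━━━━━━━━━━━━━━━━━━━━━━━━━━━
           ┃  ┃Paris │$2397.67│28        
           ┃  ┗━━━━━━━━━━━━━━━━━━━━━━━━━━
           ┃                             
           ┃                             
           ┗━━━━━━━━━━━━━━━━━━━━━━━━━━━━━
                                         


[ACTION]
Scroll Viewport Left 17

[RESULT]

                   ┏━━━━━━━━━━━━━━━━━━━━━
                   ┃ HexEditor           
                   ┠─────────────────────
                   ┃00000000  4D 5a 57 25
                   ┃00000010  e7 e7 e7 8c
             ┏━━━━━━━━━━━━━━━━━━━━━━━━━━━
             ┃ DialogModal               
             ┠───────────────────────────
             ┃The sy┌────────────────────
             ┃This m│     Delete File?   
             ┃This m│ Save before closing
             ┃Each c│      [Yes]  No     
             ┃      └────────────────────
             ┃The framework optimizes mem
             ┗━━━━━━━━━━━━━━━━━━━━━━━━━━━
                   ┃  ┃Paris │$2397.67│28
                   ┃  ┗━━━━━━━━━━━━━━━━━━
                   ┃                     
                   ┃                     
                   ┗━━━━━━━━━━━━━━━━━━━━━
                                         


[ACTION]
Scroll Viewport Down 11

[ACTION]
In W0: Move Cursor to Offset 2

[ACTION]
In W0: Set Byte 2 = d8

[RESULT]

                   ┏━━━━━━━━━━━━━━━━━━━━━
                   ┃ HexEditor           
                   ┠─────────────────────
                   ┃00000000  4d 5a D8 25
                   ┃00000010  e7 e7 e7 8c
             ┏━━━━━━━━━━━━━━━━━━━━━━━━━━━
             ┃ DialogModal               
             ┠───────────────────────────
             ┃The sy┌────────────────────
             ┃This m│     Delete File?   
             ┃This m│ Save before closing
             ┃Each c│      [Yes]  No     
             ┃      └────────────────────
             ┃The framework optimizes mem
             ┗━━━━━━━━━━━━━━━━━━━━━━━━━━━
                   ┃  ┃Paris │$2397.67│28
                   ┃  ┗━━━━━━━━━━━━━━━━━━
                   ┃                     
                   ┃                     
                   ┗━━━━━━━━━━━━━━━━━━━━━
                                         


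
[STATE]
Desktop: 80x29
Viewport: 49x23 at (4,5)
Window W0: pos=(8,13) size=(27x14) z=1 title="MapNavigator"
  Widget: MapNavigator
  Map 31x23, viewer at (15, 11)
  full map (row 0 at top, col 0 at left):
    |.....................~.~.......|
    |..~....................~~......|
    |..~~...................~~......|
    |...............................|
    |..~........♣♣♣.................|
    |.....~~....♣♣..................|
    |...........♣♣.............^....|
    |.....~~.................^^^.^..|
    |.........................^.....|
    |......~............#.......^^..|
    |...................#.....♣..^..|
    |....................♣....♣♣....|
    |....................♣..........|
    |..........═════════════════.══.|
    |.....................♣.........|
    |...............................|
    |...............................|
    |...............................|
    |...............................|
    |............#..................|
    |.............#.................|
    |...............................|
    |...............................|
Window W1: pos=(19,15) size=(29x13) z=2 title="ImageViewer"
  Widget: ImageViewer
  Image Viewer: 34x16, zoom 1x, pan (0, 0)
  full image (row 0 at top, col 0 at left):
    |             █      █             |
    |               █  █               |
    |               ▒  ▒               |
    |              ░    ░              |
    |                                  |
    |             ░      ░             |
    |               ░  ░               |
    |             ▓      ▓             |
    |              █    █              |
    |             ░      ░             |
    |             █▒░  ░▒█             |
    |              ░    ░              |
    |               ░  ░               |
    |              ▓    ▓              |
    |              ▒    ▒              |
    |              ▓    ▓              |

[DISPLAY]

                                                 
                                                 
                                                 
                                                 
                                                 
                                                 
                                                 
                                                 
    ┏━━━━━━━━━━━━━━━━━━━━━━━━━┓                  
    ┃ MapNavigator            ┃                  
    ┠──────────┏━━━━━━━━━━━━━━━━━━━━━━━━━━━┓     
    ┃........♣♣┃ ImageViewer               ┃     
    ┃..~~......┠───────────────────────────┨     
    ┃..........┃             █      █      ┃     
    ┃...~......┃               █  █        ┃     
    ┃..........┃               ▒  ▒        ┃     
    ┃..........┃              ░    ░       ┃     
    ┃..........┃                           ┃     
    ┃.......═══┃             ░      ░      ┃     
    ┃..........┃               ░  ░        ┃     
    ┃..........┃             ▓      ▓      ┃     
    ┗━━━━━━━━━━┃              █    █       ┃     
               ┗━━━━━━━━━━━━━━━━━━━━━━━━━━━┛     


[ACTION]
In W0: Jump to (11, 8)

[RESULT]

                                                 
                                                 
                                                 
                                                 
                                                 
                                                 
                                                 
                                                 
    ┏━━━━━━━━━━━━━━━━━━━━━━━━━┓                  
    ┃ MapNavigator            ┃                  
    ┠──────────┏━━━━━━━━━━━━━━━━━━━━━━━━━━━┓     
    ┃ .........┃ ImageViewer               ┃     
    ┃ ..~......┠───────────────────────────┨     
    ┃ .....~~..┃             █      █      ┃     
    ┃ .........┃               █  █        ┃     
    ┃ .....~~..┃               ▒  ▒        ┃     
    ┃ .........┃              ░    ░       ┃     
    ┃ ......~..┃                           ┃     
    ┃ .........┃             ░      ░      ┃     
    ┃ .........┃               ░  ░        ┃     
    ┃ .........┃             ▓      ▓      ┃     
    ┗━━━━━━━━━━┃              █    █       ┃     
               ┗━━━━━━━━━━━━━━━━━━━━━━━━━━━┛     


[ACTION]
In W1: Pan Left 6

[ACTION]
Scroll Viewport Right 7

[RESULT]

                                                 
                                                 
                                                 
                                                 
                                                 
                                                 
                                                 
                                                 
━━━━━━━━━━━━━━━━━━━━━━━┓                         
apNavigator            ┃                         
────────┏━━━━━━━━━━━━━━━━━━━━━━━━━━━┓            
........┃ ImageViewer               ┃            
.~......┠───────────────────────────┨            
....~~..┃             █      █      ┃            
........┃               █  █        ┃            
....~~..┃               ▒  ▒        ┃            
........┃              ░    ░       ┃            
.....~..┃                           ┃            
........┃             ░      ░      ┃            
........┃               ░  ░        ┃            
........┃             ▓      ▓      ┃            
━━━━━━━━┃              █    █       ┃            
        ┗━━━━━━━━━━━━━━━━━━━━━━━━━━━┛            


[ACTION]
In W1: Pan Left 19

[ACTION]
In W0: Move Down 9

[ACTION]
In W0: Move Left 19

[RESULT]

                                                 
                                                 
                                                 
                                                 
                                                 
                                                 
                                                 
                                                 
━━━━━━━━━━━━━━━━━━━━━━━┓                         
apNavigator            ┃                         
────────┏━━━━━━━━━━━━━━━━━━━━━━━━━━━┓            
        ┃ ImageViewer               ┃            
        ┠───────────────────────────┨            
        ┃             █      █      ┃            
        ┃               █  █        ┃            
        ┃               ▒  ▒        ┃            
        ┃              ░    ░       ┃            
        ┃                           ┃            
        ┃             ░      ░      ┃            
        ┃               ░  ░        ┃            
        ┃             ▓      ▓      ┃            
━━━━━━━━┃              █    █       ┃            
        ┗━━━━━━━━━━━━━━━━━━━━━━━━━━━┛            


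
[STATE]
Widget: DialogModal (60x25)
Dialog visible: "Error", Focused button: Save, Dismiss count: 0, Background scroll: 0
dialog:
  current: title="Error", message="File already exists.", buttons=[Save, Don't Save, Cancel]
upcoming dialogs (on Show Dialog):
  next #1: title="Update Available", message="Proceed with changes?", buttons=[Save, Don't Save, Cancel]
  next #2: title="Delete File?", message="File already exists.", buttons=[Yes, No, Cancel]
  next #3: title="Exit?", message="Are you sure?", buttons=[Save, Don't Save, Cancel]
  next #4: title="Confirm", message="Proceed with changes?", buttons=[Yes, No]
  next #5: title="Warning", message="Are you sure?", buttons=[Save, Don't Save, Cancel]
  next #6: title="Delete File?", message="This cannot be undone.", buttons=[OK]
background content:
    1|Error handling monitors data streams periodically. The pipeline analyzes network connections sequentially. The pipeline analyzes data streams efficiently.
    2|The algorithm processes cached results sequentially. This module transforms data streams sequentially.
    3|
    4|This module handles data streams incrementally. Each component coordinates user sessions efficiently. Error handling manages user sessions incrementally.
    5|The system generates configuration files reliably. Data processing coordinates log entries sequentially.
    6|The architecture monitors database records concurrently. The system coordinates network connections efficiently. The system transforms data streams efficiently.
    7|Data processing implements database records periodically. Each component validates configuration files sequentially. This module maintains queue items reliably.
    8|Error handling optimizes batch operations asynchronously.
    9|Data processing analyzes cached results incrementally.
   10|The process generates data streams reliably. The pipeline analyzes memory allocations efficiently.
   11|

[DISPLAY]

Error handling monitors data streams periodically. The pipel
The algorithm processes cached results sequentially. This mo
                                                            
This module handles data streams incrementally. Each compone
The system generates configuration files reliably. Data proc
The architecture monitors database records concurrently. The
Data processing implements database records periodically. Ea
Error handling optimizes batch operations asynchronously.   
Data processing analyzes cached results incrementally.      
The process generates data streams reliably. The pipeline an
              ┌──────────────────────────────┐              
              │            Error             │              
              │     File already exists.     │              
              │ [Save]  Don't Save   Cancel  │              
              └──────────────────────────────┘              
                                                            
                                                            
                                                            
                                                            
                                                            
                                                            
                                                            
                                                            
                                                            
                                                            


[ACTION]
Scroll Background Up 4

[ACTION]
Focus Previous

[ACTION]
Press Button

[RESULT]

Error handling monitors data streams periodically. The pipel
The algorithm processes cached results sequentially. This mo
                                                            
This module handles data streams incrementally. Each compone
The system generates configuration files reliably. Data proc
The architecture monitors database records concurrently. The
Data processing implements database records periodically. Ea
Error handling optimizes batch operations asynchronously.   
Data processing analyzes cached results incrementally.      
The process generates data streams reliably. The pipeline an
                                                            
                                                            
                                                            
                                                            
                                                            
                                                            
                                                            
                                                            
                                                            
                                                            
                                                            
                                                            
                                                            
                                                            
                                                            


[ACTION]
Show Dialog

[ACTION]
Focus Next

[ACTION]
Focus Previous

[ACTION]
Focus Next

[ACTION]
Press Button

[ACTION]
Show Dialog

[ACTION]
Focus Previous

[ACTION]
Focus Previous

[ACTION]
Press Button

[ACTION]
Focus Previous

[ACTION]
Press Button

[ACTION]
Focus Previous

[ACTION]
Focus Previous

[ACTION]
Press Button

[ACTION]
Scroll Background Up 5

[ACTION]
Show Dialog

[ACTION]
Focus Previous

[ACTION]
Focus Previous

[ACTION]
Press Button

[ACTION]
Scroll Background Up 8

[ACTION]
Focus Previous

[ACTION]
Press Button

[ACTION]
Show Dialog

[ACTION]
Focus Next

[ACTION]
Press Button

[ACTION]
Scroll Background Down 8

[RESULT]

Data processing analyzes cached results incrementally.      
The process generates data streams reliably. The pipeline an
                                                            
                                                            
                                                            
                                                            
                                                            
                                                            
                                                            
                                                            
                                                            
                                                            
                                                            
                                                            
                                                            
                                                            
                                                            
                                                            
                                                            
                                                            
                                                            
                                                            
                                                            
                                                            
                                                            


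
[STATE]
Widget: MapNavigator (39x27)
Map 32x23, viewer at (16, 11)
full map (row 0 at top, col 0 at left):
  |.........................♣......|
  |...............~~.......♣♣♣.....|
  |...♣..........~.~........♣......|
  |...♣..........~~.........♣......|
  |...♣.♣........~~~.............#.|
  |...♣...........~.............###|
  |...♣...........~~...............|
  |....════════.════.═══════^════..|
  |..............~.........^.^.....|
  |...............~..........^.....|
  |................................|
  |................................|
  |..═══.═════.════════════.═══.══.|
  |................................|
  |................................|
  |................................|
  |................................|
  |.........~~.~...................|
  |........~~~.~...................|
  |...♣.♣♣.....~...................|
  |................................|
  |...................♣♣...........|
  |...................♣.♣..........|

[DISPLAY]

                                       
                                       
   .........................♣......    
   ...............~~.......♣♣♣.....    
   ...♣..........~.~........♣......    
   ...♣..........~~.........♣......    
   ...♣.♣........~~~.............#.    
   ...♣...........~.............###    
   ...♣...........~~...............    
   ....════════.════.═══════^════..    
   ..............~.........^.^.....    
   ...............~..........^.....    
   ................................    
   ................@...............    
   ..═══.═════.════════════.═══.══.    
   ................................    
   ................................    
   ................................    
   ................................    
   .........~~.~...................    
   ........~~~.~...................    
   ...♣.♣♣.....~...................    
   ................................    
   ...................♣♣...........    
   ...................♣.♣..........    
                                       
                                       


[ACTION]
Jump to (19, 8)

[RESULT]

                                       
                                       
                                       
                                       
                                       
.........................♣......       
...............~~.......♣♣♣.....       
...♣..........~.~........♣......       
...♣..........~~.........♣......       
...♣.♣........~~~.............#.       
...♣...........~.............###       
...♣...........~~...............       
....════════.════.═══════^════..       
..............~....@....^.^.....       
...............~..........^.....       
................................       
................................       
..═══.═════.════════════.═══.══.       
................................       
................................       
................................       
................................       
.........~~.~...................       
........~~~.~...................       
...♣.♣♣.....~...................       
................................       
...................♣♣...........       


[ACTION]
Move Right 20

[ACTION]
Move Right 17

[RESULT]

                                       
                                       
                                       
                                       
                                       
.............♣......                   
...~~.......♣♣♣.....                   
..~.~........♣......                   
..~~.........♣......                   
..~~~.............#.                   
...~.............###                   
...~~...............                   
.════.═══════^════..                   
..~.........^.^....@                   
...~..........^.....                   
....................                   
....................                   
════════════.═══.══.                   
....................                   
....................                   
....................                   
....................                   
~...................                   
~...................                   
~...................                   
....................                   
.......♣♣...........                   
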